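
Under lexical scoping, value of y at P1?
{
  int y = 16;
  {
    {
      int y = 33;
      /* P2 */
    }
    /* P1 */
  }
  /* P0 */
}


P1's block does not declare y; resolves to the enclosing declaration at depth 0
y = 16


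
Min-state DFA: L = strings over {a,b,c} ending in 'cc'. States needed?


Track the longest suffix of input matching a prefix of 'cc': 3 classes (prefixes of length 0..2)
Minimal DFA: 3 states


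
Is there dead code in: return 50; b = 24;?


statement follows a return and is unreachable
Dead: 'b = 24'


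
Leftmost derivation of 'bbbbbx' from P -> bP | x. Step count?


Derivation: P => bP => bbP => bbbP => bbbbP => bbbbbP => bbbbbx
Steps: 6


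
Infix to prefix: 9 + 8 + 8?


left-to-right (same/higher precedence on left): tree is (+ (+ 9 8) 8)
Prefix: + + 9 8 8


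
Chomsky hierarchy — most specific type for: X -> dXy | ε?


Single nonterminal LHS, but d^n y^n is not regular
Classification: Type 2 (Context-Free)


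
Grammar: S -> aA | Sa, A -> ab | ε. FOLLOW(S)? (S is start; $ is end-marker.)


$ ∈ FOLLOW(S). For each A -> αBβ: add FIRST(β)\{ε} to FOLLOW(B); if β nullable, add FOLLOW(A).
FOLLOW(S) = {$, a}


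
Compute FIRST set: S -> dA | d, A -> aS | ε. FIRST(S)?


Per alternative of S: FIRST(dA) = {d}; FIRST(d) = {d}
FIRST(S) = {d}


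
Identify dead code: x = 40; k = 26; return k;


x is assigned but never read
Dead: 'x = 40'


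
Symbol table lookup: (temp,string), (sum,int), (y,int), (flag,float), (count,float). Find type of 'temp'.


Lookup 'temp' → type string


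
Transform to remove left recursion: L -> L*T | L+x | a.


Left-recursive alternatives: L*T, L+x; non-recursive: a
Introduce L': L -> aL', L' -> *TL' | +xL' | ε


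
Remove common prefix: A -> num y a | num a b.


Common prefix: 'num'
Factored: A -> num A', A' -> y a | a b


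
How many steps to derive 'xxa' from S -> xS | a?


Derivation: S => xS => xxS => xxa
Steps: 3


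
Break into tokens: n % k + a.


Scan left to right, longest-match per lexeme
Tokens: ID(n), OP(%), ID(k), OP(+), ID(a)


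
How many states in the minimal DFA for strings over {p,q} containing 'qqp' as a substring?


KMP-style automaton: 3 progress states + 1 absorbing accept = 4
Minimal DFA: 4 states


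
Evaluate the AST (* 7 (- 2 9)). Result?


Evaluate inner: (- 2 9) = -7
Evaluate root: (* 7 -7) = -49
Result: -49


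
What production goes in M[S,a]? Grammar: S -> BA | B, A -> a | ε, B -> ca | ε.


For [S, a]: 'a' ∈ FIRST(BA)
Entry: S -> BA


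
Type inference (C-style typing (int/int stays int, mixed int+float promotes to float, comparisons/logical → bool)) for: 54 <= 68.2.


Operand types: int <= float
Rule: comparison yields bool
Result type: bool


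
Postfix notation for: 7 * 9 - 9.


Left to right (same or higher precedence on left)
Postfix: 7 9 * 9 -


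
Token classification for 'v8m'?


Pattern: letter/underscore followed by alphanumerics, not a keyword
Type: IDENTIFIER


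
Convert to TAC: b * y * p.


Break into single-operator statements:
t1 = b * y
t2 = t1 * p


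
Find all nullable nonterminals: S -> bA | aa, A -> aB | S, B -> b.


A nonterminal is nullable iff some alternative derives ε (directly, or every symbol in it is nullable)
Nullable: {}


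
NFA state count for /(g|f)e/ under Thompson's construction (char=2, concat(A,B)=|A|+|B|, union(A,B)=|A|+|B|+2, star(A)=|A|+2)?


Syntax tree has 3 char leaf(s), 1 union(s), 0 star(s)
chars contribute 3×2 = 6; each union adds +2; each star adds +2
Total: 6 + 2 + 0 = 8 states


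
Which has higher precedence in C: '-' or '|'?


'-' is additive (level 9); '|' is bitwise OR (level 3)
Higher level binds tighter
'-' has higher precedence than '|'


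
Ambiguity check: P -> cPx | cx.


balanced c^n…x^n: each string has a unique parse
Unambiguous


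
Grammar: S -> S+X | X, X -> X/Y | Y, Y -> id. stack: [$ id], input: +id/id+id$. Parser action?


'id' on top is the handle for Y -> id
Action: reduce (Y -> id)


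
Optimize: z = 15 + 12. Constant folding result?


15 + 12 = 27 at compile time
Optimized: z = 27


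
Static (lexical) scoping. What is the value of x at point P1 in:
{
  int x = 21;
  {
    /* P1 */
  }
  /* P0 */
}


P1's block does not declare x; resolves to the enclosing declaration at depth 0
x = 21


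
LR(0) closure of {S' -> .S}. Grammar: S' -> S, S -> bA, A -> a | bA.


Start: S' -> .S
For each item with dot before a nonterminal B, add B -> .γ for every B-production
Closure: [S' -> .S, S -> .bA]


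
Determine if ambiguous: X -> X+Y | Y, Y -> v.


precedence layered via separate nonterminal Y: deterministic
Unambiguous


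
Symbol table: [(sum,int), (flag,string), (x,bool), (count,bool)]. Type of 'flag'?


Lookup 'flag' → type string


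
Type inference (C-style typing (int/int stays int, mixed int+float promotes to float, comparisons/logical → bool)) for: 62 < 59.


Operand types: int < int
Rule: comparison yields bool
Result type: bool


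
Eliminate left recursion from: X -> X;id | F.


Left-recursive alternatives: X;id; non-recursive: F
Introduce X': X -> FX', X' -> ;idX' | ε


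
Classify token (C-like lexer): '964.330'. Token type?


Pattern: digits with a decimal point
Type: FLOAT_LITERAL


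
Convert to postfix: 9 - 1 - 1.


Left to right (same or higher precedence on left)
Postfix: 9 1 - 1 -


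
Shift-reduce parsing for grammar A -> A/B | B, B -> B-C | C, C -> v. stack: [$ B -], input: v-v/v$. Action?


no handle; shift 'v'
Action: shift


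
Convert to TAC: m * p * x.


Break into single-operator statements:
t1 = m * p
t2 = t1 * x


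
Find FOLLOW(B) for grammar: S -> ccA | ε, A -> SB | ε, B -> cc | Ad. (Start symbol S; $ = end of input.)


$ ∈ FOLLOW(S). For each A -> αBβ: add FIRST(β)\{ε} to FOLLOW(B); if β nullable, add FOLLOW(A).
FOLLOW(B) = {$, c, d}


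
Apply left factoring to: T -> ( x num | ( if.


Common prefix: '('
Factored: T -> ( T', T' -> x num | if


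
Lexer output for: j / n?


Scan left to right, longest-match per lexeme
Tokens: ID(j), OP(/), ID(n)


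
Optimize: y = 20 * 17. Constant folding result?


20 * 17 = 340 at compile time
Optimized: y = 340


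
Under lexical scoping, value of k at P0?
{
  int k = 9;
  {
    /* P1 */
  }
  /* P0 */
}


k declared in the same block as P0
k = 9


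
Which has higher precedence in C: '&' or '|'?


'&' is bitwise AND (level 5); '|' is bitwise OR (level 3)
Higher level binds tighter
'&' has higher precedence than '|'


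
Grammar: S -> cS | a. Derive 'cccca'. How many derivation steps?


Derivation: S => cS => ccS => cccS => ccccS => cccca
Steps: 5


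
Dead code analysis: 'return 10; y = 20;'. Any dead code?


statement follows a return and is unreachable
Dead: 'y = 20'


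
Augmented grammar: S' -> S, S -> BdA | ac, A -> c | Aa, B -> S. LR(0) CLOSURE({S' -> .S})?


Start: S' -> .S
For each item with dot before a nonterminal B, add B -> .γ for every B-production
Closure: [S' -> .S, S -> .BdA, S -> .ac, B -> .S]


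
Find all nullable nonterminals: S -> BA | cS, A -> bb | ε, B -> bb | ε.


A nonterminal is nullable iff some alternative derives ε (directly, or every symbol in it is nullable)
Nullable: {A, B, S}


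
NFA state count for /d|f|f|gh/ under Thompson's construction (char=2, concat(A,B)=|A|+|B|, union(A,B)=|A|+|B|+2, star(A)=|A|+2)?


Syntax tree has 5 char leaf(s), 3 union(s), 0 star(s)
chars contribute 5×2 = 10; each union adds +2; each star adds +2
Total: 10 + 6 + 0 = 16 states


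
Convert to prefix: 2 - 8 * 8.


'*' binds tighter: tree is (- 2 (* 8 8))
Prefix: - 2 * 8 8


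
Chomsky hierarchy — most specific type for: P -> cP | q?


Right-linear: every RHS is a terminal or a terminal followed by one nonterminal
Classification: Type 3 (Regular)


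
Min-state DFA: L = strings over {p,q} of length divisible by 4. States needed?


Track length mod 4: states 0..3, accept at 0
Minimal DFA: 4 states


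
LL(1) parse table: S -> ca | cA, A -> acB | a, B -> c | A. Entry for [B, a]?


For [B, a]: 'a' ∈ FIRST(A)
Entry: B -> A


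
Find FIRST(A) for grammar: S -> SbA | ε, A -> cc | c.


Per alternative of A: FIRST(cc) = {c}; FIRST(c) = {c}
FIRST(A) = {c}


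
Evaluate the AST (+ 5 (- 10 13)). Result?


Evaluate inner: (- 10 13) = -3
Evaluate root: (+ 5 -3) = 2
Result: 2


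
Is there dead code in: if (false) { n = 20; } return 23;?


condition is constant false, so the whole block is unreachable
Dead: 'if (false) { n = 20; }'


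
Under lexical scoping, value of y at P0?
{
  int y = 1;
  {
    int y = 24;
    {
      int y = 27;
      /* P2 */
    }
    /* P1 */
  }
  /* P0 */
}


y declared in the same block as P0
y = 1


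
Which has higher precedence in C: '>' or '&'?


'>' is relational (level 7); '&' is bitwise AND (level 5)
Higher level binds tighter
'>' has higher precedence than '&'


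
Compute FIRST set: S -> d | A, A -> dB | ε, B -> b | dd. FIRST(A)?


Per alternative of A: FIRST(dB) = {d}; FIRST(ε) = {ε}
FIRST(A) = {d, ε}


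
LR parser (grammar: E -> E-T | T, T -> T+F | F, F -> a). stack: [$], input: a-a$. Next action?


no handle on stack; shift 'a'
Action: shift


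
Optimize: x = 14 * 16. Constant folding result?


14 * 16 = 224 at compile time
Optimized: x = 224


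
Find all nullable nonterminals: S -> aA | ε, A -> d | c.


A nonterminal is nullable iff some alternative derives ε (directly, or every symbol in it is nullable)
Nullable: {S}


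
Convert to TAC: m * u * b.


Break into single-operator statements:
t1 = m * u
t2 = t1 * b


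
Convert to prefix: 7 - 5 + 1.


left-to-right (same/higher precedence on left): tree is (+ (- 7 5) 1)
Prefix: + - 7 5 1


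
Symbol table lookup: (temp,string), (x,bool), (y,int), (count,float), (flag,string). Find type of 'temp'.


Lookup 'temp' → type string


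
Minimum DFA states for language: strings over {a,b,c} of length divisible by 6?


Track length mod 6: states 0..5, accept at 0
Minimal DFA: 6 states


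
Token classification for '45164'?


Pattern: digits only
Type: INTEGER_LITERAL


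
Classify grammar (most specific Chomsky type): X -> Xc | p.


Left-linear: every RHS is a terminal or one nonterminal followed by a terminal
Classification: Type 3 (Regular)


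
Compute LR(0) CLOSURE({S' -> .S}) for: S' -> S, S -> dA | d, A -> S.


Start: S' -> .S
For each item with dot before a nonterminal B, add B -> .γ for every B-production
Closure: [S' -> .S, S -> .dA, S -> .d]


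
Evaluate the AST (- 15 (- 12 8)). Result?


Evaluate inner: (- 12 8) = 4
Evaluate root: (- 15 4) = 11
Result: 11


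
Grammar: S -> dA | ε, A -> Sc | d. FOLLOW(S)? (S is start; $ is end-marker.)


$ ∈ FOLLOW(S). For each A -> αBβ: add FIRST(β)\{ε} to FOLLOW(B); if β nullable, add FOLLOW(A).
FOLLOW(S) = {$, c}


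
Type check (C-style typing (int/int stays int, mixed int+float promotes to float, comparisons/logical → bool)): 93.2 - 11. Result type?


Operand types: float - int
Rule: mixed int/float promotes to float; int/int stays int
Result type: float


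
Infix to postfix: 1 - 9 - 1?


Left to right (same or higher precedence on left)
Postfix: 1 9 - 1 -


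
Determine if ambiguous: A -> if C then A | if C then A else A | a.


dangling else: 'if C then if C then a else a' parses two ways
Ambiguous


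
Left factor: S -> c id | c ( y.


Common prefix: 'c'
Factored: S -> c S', S' -> id | ( y


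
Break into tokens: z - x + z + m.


Scan left to right, longest-match per lexeme
Tokens: ID(z), OP(-), ID(x), OP(+), ID(z), OP(+), ID(m)


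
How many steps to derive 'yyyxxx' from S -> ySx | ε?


Derivation: S => ySx => yySxx => yyySxxx => yyyxxx
Steps: 4


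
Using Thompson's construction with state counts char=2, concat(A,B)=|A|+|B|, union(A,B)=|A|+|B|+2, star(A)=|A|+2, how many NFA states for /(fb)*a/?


Syntax tree has 3 char leaf(s), 0 union(s), 1 star(s)
chars contribute 3×2 = 6; each union adds +2; each star adds +2
Total: 6 + 0 + 2 = 8 states


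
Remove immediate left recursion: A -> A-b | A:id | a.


Left-recursive alternatives: A-b, A:id; non-recursive: a
Introduce A': A -> aA', A' -> -bA' | :idA' | ε


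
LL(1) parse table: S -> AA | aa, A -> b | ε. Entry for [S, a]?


For [S, a]: 'a' ∈ FIRST(aa)
Entry: S -> aa


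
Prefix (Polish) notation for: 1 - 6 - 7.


left-to-right (same/higher precedence on left): tree is (- (- 1 6) 7)
Prefix: - - 1 6 7


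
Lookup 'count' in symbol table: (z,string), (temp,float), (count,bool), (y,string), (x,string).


Lookup 'count' → type bool


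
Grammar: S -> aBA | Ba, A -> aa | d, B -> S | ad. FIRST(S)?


Per alternative of S: FIRST(aBA) = {a}; FIRST(Ba) = {a}
FIRST(S) = {a}


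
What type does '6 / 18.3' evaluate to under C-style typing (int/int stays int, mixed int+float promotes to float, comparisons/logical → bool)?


Operand types: int / float
Rule: mixed int/float promotes to float; int/int stays int
Result type: float


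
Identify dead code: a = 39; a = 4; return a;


first assignment to a is overwritten before any read
Dead: 'a = 39'


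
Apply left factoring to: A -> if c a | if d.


Common prefix: 'if'
Factored: A -> if A', A' -> c a | d


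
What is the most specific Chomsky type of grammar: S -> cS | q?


Right-linear: every RHS is a terminal or a terminal followed by one nonterminal
Classification: Type 3 (Regular)


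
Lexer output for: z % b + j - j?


Scan left to right, longest-match per lexeme
Tokens: ID(z), OP(%), ID(b), OP(+), ID(j), OP(-), ID(j)


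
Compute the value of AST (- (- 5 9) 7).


Evaluate inner: (- 5 9) = -4
Evaluate root: (- -4 7) = -11
Result: -11


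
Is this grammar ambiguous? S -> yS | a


right-linear, alternatives start with distinct terminals 'y' vs 'a': unique leftmost derivation
Unambiguous


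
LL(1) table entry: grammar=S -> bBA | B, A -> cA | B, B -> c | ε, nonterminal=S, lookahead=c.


For [S, c]: 'c' ∈ FIRST(B)
Entry: S -> B


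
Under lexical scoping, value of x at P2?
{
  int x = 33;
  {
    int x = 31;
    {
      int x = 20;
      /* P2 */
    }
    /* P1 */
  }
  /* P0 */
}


x declared in the same block as P2
x = 20


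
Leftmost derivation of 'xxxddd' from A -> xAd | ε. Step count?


Derivation: A => xAd => xxAdd => xxxAddd => xxxddd
Steps: 4


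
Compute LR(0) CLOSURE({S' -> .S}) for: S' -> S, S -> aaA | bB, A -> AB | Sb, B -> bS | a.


Start: S' -> .S
For each item with dot before a nonterminal B, add B -> .γ for every B-production
Closure: [S' -> .S, S -> .aaA, S -> .bB]


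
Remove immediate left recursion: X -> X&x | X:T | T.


Left-recursive alternatives: X&x, X:T; non-recursive: T
Introduce X': X -> TX', X' -> &xX' | :TX' | ε


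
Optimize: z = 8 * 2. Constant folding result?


8 * 2 = 16 at compile time
Optimized: z = 16


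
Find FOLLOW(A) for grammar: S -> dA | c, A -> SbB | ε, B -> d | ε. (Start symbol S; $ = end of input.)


$ ∈ FOLLOW(S). For each A -> αBβ: add FIRST(β)\{ε} to FOLLOW(B); if β nullable, add FOLLOW(A).
FOLLOW(A) = {$, b}


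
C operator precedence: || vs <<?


'<<' is shift (level 8); '||' is logical OR (level 1)
Higher level binds tighter
'<<' has higher precedence than '||'


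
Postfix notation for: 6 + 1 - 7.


Left to right (same or higher precedence on left)
Postfix: 6 1 + 7 -


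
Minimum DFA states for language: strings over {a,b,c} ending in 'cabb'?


Track the longest suffix of input matching a prefix of 'cabb': 5 classes (prefixes of length 0..4)
Minimal DFA: 5 states


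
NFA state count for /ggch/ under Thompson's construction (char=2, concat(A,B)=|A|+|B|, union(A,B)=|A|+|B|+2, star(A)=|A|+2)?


Syntax tree has 4 char leaf(s), 0 union(s), 0 star(s)
chars contribute 4×2 = 8; each union adds +2; each star adds +2
Total: 8 + 0 + 0 = 8 states


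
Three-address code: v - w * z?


Break into single-operator statements:
t1 = w * z
t2 = v - t1


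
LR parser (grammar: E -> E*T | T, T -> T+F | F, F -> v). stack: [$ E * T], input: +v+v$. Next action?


'+' can extend T; shift to build T -> T+F
Action: shift


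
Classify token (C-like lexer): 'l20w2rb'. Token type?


Pattern: letter/underscore followed by alphanumerics, not a keyword
Type: IDENTIFIER


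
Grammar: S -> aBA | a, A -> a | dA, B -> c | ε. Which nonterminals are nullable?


A nonterminal is nullable iff some alternative derives ε (directly, or every symbol in it is nullable)
Nullable: {B}


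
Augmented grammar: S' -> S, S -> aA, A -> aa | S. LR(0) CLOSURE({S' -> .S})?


Start: S' -> .S
For each item with dot before a nonterminal B, add B -> .γ for every B-production
Closure: [S' -> .S, S -> .aA]


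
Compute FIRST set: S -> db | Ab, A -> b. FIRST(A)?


Per alternative of A: FIRST(b) = {b}
FIRST(A) = {b}


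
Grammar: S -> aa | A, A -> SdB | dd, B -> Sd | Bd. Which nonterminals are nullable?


A nonterminal is nullable iff some alternative derives ε (directly, or every symbol in it is nullable)
Nullable: {}


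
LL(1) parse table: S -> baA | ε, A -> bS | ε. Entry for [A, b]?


For [A, b]: 'b' ∈ FIRST(bS)
Entry: A -> bS


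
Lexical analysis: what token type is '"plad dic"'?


Pattern: double-quoted sequence
Type: STRING_LITERAL


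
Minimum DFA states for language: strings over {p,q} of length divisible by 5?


Track length mod 5: states 0..4, accept at 0
Minimal DFA: 5 states


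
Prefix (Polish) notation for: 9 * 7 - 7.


left-to-right (same/higher precedence on left): tree is (- (* 9 7) 7)
Prefix: - * 9 7 7


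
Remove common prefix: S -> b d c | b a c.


Common prefix: 'b'
Factored: S -> b S', S' -> d c | a c


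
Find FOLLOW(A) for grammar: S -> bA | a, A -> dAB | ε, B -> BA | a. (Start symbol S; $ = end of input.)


$ ∈ FOLLOW(S). For each A -> αBβ: add FIRST(β)\{ε} to FOLLOW(B); if β nullable, add FOLLOW(A).
FOLLOW(A) = {$, a, d}


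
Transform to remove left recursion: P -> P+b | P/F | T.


Left-recursive alternatives: P+b, P/F; non-recursive: T
Introduce P': P -> TP', P' -> +bP' | /FP' | ε


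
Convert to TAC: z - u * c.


Break into single-operator statements:
t1 = u * c
t2 = z - t1


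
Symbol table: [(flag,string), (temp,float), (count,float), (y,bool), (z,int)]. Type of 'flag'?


Lookup 'flag' → type string


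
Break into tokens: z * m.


Scan left to right, longest-match per lexeme
Tokens: ID(z), OP(*), ID(m)


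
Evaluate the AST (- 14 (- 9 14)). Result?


Evaluate inner: (- 9 14) = -5
Evaluate root: (- 14 -5) = 19
Result: 19


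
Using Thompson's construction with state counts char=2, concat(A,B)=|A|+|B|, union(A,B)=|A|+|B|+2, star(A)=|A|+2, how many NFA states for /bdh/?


Syntax tree has 3 char leaf(s), 0 union(s), 0 star(s)
chars contribute 3×2 = 6; each union adds +2; each star adds +2
Total: 6 + 0 + 0 = 6 states


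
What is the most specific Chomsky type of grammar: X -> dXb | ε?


Single nonterminal LHS, but d^n b^n is not regular
Classification: Type 2 (Context-Free)


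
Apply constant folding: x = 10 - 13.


10 - 13 = -3 at compile time
Optimized: x = -3


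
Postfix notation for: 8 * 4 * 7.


Left to right (same or higher precedence on left)
Postfix: 8 4 * 7 *


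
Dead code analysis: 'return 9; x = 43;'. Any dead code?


statement follows a return and is unreachable
Dead: 'x = 43'


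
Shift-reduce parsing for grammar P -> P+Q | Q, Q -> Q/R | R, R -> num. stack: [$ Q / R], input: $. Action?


handle 'Q/R' on top
Action: reduce (Q -> Q/R)


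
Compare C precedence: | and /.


'/' is multiplicative (level 10); '|' is bitwise OR (level 3)
Higher level binds tighter
'/' has higher precedence than '|'


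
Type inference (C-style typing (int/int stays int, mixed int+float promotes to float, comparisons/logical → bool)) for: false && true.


Operand types: bool && bool
Rule: logical operators take bool operands and yield bool
Result type: bool


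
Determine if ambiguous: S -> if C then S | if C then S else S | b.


dangling else: 'if C then if C then b else b' parses two ways
Ambiguous


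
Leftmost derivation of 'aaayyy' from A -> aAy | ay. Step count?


Derivation: A => aAy => aaAyy => aaayyy
Steps: 3


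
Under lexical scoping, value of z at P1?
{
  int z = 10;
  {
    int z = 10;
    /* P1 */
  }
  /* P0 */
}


z declared in the same block as P1
z = 10


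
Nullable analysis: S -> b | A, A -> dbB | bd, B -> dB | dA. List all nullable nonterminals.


A nonterminal is nullable iff some alternative derives ε (directly, or every symbol in it is nullable)
Nullable: {}


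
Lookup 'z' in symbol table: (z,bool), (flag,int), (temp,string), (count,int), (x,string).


Lookup 'z' → type bool


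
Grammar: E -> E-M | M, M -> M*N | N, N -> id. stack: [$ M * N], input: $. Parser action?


handle 'M*N' on top
Action: reduce (M -> M*N)


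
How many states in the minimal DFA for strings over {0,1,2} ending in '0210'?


Track the longest suffix of input matching a prefix of '0210': 5 classes (prefixes of length 0..4)
Minimal DFA: 5 states


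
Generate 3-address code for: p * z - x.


Break into single-operator statements:
t1 = p * z
t2 = t1 - x


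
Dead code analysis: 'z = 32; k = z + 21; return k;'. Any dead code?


z is read by k's definition; k is returned
No dead code


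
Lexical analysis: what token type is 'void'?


Pattern: reserved word
Type: KEYWORD


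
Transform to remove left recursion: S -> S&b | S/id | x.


Left-recursive alternatives: S&b, S/id; non-recursive: x
Introduce S': S -> xS', S' -> &bS' | /idS' | ε


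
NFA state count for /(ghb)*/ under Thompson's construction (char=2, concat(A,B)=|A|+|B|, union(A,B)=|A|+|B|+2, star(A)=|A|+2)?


Syntax tree has 3 char leaf(s), 0 union(s), 1 star(s)
chars contribute 3×2 = 6; each union adds +2; each star adds +2
Total: 6 + 0 + 2 = 8 states


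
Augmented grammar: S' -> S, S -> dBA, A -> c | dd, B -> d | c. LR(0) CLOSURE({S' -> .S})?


Start: S' -> .S
For each item with dot before a nonterminal B, add B -> .γ for every B-production
Closure: [S' -> .S, S -> .dBA]


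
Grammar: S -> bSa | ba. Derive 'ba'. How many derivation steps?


Derivation: S => ba
Steps: 1


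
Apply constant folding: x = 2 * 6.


2 * 6 = 12 at compile time
Optimized: x = 12


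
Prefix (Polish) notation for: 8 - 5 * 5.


'*' binds tighter: tree is (- 8 (* 5 5))
Prefix: - 8 * 5 5


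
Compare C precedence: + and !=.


'+' is additive (level 9); '!=' is equality (level 6)
Higher level binds tighter
'+' has higher precedence than '!='


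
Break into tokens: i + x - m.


Scan left to right, longest-match per lexeme
Tokens: ID(i), OP(+), ID(x), OP(-), ID(m)


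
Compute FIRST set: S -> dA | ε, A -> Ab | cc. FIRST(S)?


Per alternative of S: FIRST(dA) = {d}; FIRST(ε) = {ε}
FIRST(S) = {d, ε}


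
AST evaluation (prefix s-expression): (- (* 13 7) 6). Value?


Evaluate inner: (* 13 7) = 91
Evaluate root: (- 91 6) = 85
Result: 85


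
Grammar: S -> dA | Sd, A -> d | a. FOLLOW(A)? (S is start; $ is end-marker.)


$ ∈ FOLLOW(S). For each A -> αBβ: add FIRST(β)\{ε} to FOLLOW(B); if β nullable, add FOLLOW(A).
FOLLOW(A) = {$, d}


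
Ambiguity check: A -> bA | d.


right-linear, alternatives start with distinct terminals 'b' vs 'd': unique leftmost derivation
Unambiguous


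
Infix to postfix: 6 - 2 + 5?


Left to right (same or higher precedence on left)
Postfix: 6 2 - 5 +


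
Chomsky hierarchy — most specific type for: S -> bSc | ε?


Single nonterminal LHS, but b^n c^n is not regular
Classification: Type 2 (Context-Free)


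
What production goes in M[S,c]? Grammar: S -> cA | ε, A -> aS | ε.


For [S, c]: 'c' ∈ FIRST(cA)
Entry: S -> cA


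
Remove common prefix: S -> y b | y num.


Common prefix: 'y'
Factored: S -> y S', S' -> b | num


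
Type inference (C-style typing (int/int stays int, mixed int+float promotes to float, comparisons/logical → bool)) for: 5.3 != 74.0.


Operand types: float != float
Rule: comparison yields bool
Result type: bool


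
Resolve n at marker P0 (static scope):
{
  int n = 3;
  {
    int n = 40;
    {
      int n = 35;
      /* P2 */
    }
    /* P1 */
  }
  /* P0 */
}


n declared in the same block as P0
n = 3


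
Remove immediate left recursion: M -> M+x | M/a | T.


Left-recursive alternatives: M+x, M/a; non-recursive: T
Introduce M': M -> TM', M' -> +xM' | /aM' | ε


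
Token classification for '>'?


Pattern: operator symbol
Type: OPERATOR


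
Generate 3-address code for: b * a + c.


Break into single-operator statements:
t1 = b * a
t2 = t1 + c


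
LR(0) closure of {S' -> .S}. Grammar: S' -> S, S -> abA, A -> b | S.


Start: S' -> .S
For each item with dot before a nonterminal B, add B -> .γ for every B-production
Closure: [S' -> .S, S -> .abA]


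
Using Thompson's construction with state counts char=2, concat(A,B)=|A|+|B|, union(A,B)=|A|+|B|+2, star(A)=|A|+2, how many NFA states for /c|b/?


Syntax tree has 2 char leaf(s), 1 union(s), 0 star(s)
chars contribute 2×2 = 4; each union adds +2; each star adds +2
Total: 4 + 2 + 0 = 6 states


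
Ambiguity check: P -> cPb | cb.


balanced c^n…b^n: each string has a unique parse
Unambiguous


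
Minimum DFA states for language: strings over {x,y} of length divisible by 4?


Track length mod 4: states 0..3, accept at 0
Minimal DFA: 4 states


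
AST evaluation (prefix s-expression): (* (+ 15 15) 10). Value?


Evaluate inner: (+ 15 15) = 30
Evaluate root: (* 30 10) = 300
Result: 300


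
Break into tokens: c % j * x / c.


Scan left to right, longest-match per lexeme
Tokens: ID(c), OP(%), ID(j), OP(*), ID(x), OP(/), ID(c)


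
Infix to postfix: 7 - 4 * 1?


* has higher precedence, evaluate 4*1 first
Postfix: 7 4 1 * -


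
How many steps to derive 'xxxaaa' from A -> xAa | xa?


Derivation: A => xAa => xxAaa => xxxaaa
Steps: 3


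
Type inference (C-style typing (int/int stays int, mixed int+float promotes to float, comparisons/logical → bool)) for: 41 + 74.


Operand types: int + int
Rule: mixed int/float promotes to float; int/int stays int
Result type: int


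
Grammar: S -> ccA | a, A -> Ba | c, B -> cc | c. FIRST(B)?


Per alternative of B: FIRST(cc) = {c}; FIRST(c) = {c}
FIRST(B) = {c}


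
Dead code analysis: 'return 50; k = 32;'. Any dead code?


statement follows a return and is unreachable
Dead: 'k = 32'


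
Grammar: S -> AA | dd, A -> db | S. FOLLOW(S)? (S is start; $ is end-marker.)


$ ∈ FOLLOW(S). For each A -> αBβ: add FIRST(β)\{ε} to FOLLOW(B); if β nullable, add FOLLOW(A).
FOLLOW(S) = {$, d}


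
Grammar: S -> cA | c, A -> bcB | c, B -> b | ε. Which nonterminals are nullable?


A nonterminal is nullable iff some alternative derives ε (directly, or every symbol in it is nullable)
Nullable: {B}


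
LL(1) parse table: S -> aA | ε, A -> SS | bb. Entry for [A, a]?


For [A, a]: 'a' ∈ FIRST(SS)
Entry: A -> SS


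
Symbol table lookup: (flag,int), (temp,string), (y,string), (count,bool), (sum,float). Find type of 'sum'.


Lookup 'sum' → type float


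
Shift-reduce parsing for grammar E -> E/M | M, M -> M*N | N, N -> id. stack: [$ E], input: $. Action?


start symbol E on stack, input exhausted
Action: accept


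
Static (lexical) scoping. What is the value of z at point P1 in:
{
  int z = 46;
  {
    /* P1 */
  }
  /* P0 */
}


P1's block does not declare z; resolves to the enclosing declaration at depth 0
z = 46


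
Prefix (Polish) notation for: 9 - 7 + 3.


left-to-right (same/higher precedence on left): tree is (+ (- 9 7) 3)
Prefix: + - 9 7 3


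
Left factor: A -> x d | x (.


Common prefix: 'x'
Factored: A -> x A', A' -> d | (


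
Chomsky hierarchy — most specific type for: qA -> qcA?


LHS has context (more than one symbol) and |LHS| ≤ |RHS|
Classification: Type 1 (Context-Sensitive)


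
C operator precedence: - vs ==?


'-' is additive (level 9); '==' is equality (level 6)
Higher level binds tighter
'-' has higher precedence than '=='


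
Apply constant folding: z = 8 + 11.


8 + 11 = 19 at compile time
Optimized: z = 19


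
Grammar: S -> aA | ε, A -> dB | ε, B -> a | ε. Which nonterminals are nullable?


A nonterminal is nullable iff some alternative derives ε (directly, or every symbol in it is nullable)
Nullable: {A, B, S}


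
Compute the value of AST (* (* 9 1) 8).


Evaluate inner: (* 9 1) = 9
Evaluate root: (* 9 8) = 72
Result: 72


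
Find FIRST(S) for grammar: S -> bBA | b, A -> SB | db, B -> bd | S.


Per alternative of S: FIRST(bBA) = {b}; FIRST(b) = {b}
FIRST(S) = {b}


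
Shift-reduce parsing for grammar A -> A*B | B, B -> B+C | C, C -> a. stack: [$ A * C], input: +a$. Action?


'C' (not preceded by B+) is the handle for B -> C
Action: reduce (B -> C)


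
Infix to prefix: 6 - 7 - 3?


left-to-right (same/higher precedence on left): tree is (- (- 6 7) 3)
Prefix: - - 6 7 3


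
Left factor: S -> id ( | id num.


Common prefix: 'id'
Factored: S -> id S', S' -> ( | num


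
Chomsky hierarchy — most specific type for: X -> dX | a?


Right-linear: every RHS is a terminal or a terminal followed by one nonterminal
Classification: Type 3 (Regular)


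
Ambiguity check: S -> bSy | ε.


balanced b^n…y^n: each string has a unique parse
Unambiguous


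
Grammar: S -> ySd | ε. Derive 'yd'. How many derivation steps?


Derivation: S => ySd => yd
Steps: 2


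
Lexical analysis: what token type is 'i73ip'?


Pattern: letter/underscore followed by alphanumerics, not a keyword
Type: IDENTIFIER


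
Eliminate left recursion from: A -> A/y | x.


Left-recursive alternatives: A/y; non-recursive: x
Introduce A': A -> xA', A' -> /yA' | ε


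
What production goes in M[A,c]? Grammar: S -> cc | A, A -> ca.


For [A, c]: 'c' ∈ FIRST(ca)
Entry: A -> ca


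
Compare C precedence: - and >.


'-' is additive (level 9); '>' is relational (level 7)
Higher level binds tighter
'-' has higher precedence than '>'


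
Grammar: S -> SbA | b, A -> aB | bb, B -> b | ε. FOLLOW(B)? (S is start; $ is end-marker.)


$ ∈ FOLLOW(S). For each A -> αBβ: add FIRST(β)\{ε} to FOLLOW(B); if β nullable, add FOLLOW(A).
FOLLOW(B) = {$, b}


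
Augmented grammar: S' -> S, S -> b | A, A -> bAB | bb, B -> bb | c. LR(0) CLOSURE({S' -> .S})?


Start: S' -> .S
For each item with dot before a nonterminal B, add B -> .γ for every B-production
Closure: [S' -> .S, S -> .b, S -> .A, A -> .bAB, A -> .bb]


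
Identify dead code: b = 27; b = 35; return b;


first assignment to b is overwritten before any read
Dead: 'b = 27'


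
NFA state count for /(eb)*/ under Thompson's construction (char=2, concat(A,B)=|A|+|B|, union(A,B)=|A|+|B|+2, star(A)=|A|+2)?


Syntax tree has 2 char leaf(s), 0 union(s), 1 star(s)
chars contribute 2×2 = 4; each union adds +2; each star adds +2
Total: 4 + 0 + 2 = 6 states


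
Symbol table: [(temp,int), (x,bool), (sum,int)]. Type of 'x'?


Lookup 'x' → type bool


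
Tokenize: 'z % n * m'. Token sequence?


Scan left to right, longest-match per lexeme
Tokens: ID(z), OP(%), ID(n), OP(*), ID(m)


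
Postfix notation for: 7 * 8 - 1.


Left to right (same or higher precedence on left)
Postfix: 7 8 * 1 -


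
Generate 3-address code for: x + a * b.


Break into single-operator statements:
t1 = a * b
t2 = x + t1


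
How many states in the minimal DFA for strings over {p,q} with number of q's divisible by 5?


Track (count of q) mod 5: states 0..4, accept at 0
Minimal DFA: 5 states


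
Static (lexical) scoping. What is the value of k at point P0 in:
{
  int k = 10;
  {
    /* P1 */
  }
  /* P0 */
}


k declared in the same block as P0
k = 10


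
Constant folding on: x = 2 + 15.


2 + 15 = 17 at compile time
Optimized: x = 17


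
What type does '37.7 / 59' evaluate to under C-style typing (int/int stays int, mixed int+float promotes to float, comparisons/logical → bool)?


Operand types: float / int
Rule: mixed int/float promotes to float; int/int stays int
Result type: float


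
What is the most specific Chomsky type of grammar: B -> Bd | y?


Left-linear: every RHS is a terminal or one nonterminal followed by a terminal
Classification: Type 3 (Regular)


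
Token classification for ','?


Pattern: delimiter/punctuation
Type: PUNCTUATION


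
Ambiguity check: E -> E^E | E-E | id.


'id^id-id' has two parse trees (no precedence encoded between ^ and -)
Ambiguous


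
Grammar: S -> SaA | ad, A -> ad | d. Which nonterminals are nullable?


A nonterminal is nullable iff some alternative derives ε (directly, or every symbol in it is nullable)
Nullable: {}


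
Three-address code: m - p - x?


Break into single-operator statements:
t1 = m - p
t2 = t1 - x


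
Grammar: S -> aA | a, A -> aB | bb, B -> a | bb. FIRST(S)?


Per alternative of S: FIRST(aA) = {a}; FIRST(a) = {a}
FIRST(S) = {a}


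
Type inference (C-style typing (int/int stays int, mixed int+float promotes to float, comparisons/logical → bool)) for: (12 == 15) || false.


Operand types: bool || bool
Rule: logical operators take bool operands and yield bool
Result type: bool


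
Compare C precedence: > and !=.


'>' is relational (level 7); '!=' is equality (level 6)
Higher level binds tighter
'>' has higher precedence than '!='


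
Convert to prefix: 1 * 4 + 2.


left-to-right (same/higher precedence on left): tree is (+ (* 1 4) 2)
Prefix: + * 1 4 2


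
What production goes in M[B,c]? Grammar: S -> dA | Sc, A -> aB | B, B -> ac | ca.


For [B, c]: 'c' ∈ FIRST(ca)
Entry: B -> ca


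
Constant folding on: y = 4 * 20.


4 * 20 = 80 at compile time
Optimized: y = 80


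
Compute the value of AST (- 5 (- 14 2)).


Evaluate inner: (- 14 2) = 12
Evaluate root: (- 5 12) = -7
Result: -7


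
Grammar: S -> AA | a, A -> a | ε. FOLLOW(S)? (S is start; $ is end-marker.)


$ ∈ FOLLOW(S). For each A -> αBβ: add FIRST(β)\{ε} to FOLLOW(B); if β nullable, add FOLLOW(A).
FOLLOW(S) = {$}


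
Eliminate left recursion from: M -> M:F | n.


Left-recursive alternatives: M:F; non-recursive: n
Introduce M': M -> nM', M' -> :FM' | ε


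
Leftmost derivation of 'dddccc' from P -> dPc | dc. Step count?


Derivation: P => dPc => ddPcc => dddccc
Steps: 3


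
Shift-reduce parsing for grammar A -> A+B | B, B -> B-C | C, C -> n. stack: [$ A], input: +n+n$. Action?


shift '+' to continue A -> A+B
Action: shift


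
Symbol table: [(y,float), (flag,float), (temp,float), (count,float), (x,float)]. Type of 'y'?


Lookup 'y' → type float


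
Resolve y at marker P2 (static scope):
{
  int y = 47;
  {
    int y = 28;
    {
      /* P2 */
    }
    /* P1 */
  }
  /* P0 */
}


P2's block does not declare y; resolves to the enclosing declaration at depth 1
y = 28


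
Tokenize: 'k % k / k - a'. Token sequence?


Scan left to right, longest-match per lexeme
Tokens: ID(k), OP(%), ID(k), OP(/), ID(k), OP(-), ID(a)


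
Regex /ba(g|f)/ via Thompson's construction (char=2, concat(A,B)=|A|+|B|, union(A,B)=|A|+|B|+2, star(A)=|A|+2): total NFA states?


Syntax tree has 4 char leaf(s), 1 union(s), 0 star(s)
chars contribute 4×2 = 8; each union adds +2; each star adds +2
Total: 8 + 2 + 0 = 10 states


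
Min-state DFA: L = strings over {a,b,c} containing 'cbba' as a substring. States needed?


KMP-style automaton: 4 progress states + 1 absorbing accept = 5
Minimal DFA: 5 states


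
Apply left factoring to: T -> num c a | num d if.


Common prefix: 'num'
Factored: T -> num T', T' -> c a | d if


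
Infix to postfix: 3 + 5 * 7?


* has higher precedence, evaluate 5*7 first
Postfix: 3 5 7 * +


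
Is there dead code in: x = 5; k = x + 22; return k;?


x is read by k's definition; k is returned
No dead code


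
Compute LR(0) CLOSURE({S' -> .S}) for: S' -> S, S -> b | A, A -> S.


Start: S' -> .S
For each item with dot before a nonterminal B, add B -> .γ for every B-production
Closure: [S' -> .S, S -> .b, S -> .A, A -> .S]


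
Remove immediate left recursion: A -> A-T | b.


Left-recursive alternatives: A-T; non-recursive: b
Introduce A': A -> bA', A' -> -TA' | ε


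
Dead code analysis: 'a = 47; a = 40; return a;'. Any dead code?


first assignment to a is overwritten before any read
Dead: 'a = 47'


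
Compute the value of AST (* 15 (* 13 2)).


Evaluate inner: (* 13 2) = 26
Evaluate root: (* 15 26) = 390
Result: 390


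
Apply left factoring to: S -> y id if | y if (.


Common prefix: 'y'
Factored: S -> y S', S' -> id if | if (


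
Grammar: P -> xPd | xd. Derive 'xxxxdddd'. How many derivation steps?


Derivation: P => xPd => xxPdd => xxxPddd => xxxxdddd
Steps: 4


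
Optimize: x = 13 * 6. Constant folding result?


13 * 6 = 78 at compile time
Optimized: x = 78


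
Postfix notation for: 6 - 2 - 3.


Left to right (same or higher precedence on left)
Postfix: 6 2 - 3 -


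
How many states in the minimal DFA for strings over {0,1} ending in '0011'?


Track the longest suffix of input matching a prefix of '0011': 5 classes (prefixes of length 0..4)
Minimal DFA: 5 states


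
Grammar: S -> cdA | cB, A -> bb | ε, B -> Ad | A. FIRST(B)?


Per alternative of B: FIRST(Ad) = {b, d}; FIRST(A) = {b, ε}
FIRST(B) = {b, d, ε}


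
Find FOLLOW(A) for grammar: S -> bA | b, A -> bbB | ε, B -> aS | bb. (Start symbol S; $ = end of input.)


$ ∈ FOLLOW(S). For each A -> αBβ: add FIRST(β)\{ε} to FOLLOW(B); if β nullable, add FOLLOW(A).
FOLLOW(A) = {$}


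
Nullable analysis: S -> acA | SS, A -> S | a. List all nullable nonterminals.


A nonterminal is nullable iff some alternative derives ε (directly, or every symbol in it is nullable)
Nullable: {}


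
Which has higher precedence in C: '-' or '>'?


'-' is additive (level 9); '>' is relational (level 7)
Higher level binds tighter
'-' has higher precedence than '>'


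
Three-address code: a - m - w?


Break into single-operator statements:
t1 = a - m
t2 = t1 - w


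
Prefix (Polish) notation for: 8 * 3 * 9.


left-to-right (same/higher precedence on left): tree is (* (* 8 3) 9)
Prefix: * * 8 3 9


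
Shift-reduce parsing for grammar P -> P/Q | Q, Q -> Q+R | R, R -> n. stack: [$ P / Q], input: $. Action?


handle 'P/Q' on top; lookahead ∈ FOLLOW(P) = {/, $}
Action: reduce (P -> P/Q)


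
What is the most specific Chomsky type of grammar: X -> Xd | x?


Left-linear: every RHS is a terminal or one nonterminal followed by a terminal
Classification: Type 3 (Regular)


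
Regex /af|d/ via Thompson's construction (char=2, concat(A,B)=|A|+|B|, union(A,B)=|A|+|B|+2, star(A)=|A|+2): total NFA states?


Syntax tree has 3 char leaf(s), 1 union(s), 0 star(s)
chars contribute 3×2 = 6; each union adds +2; each star adds +2
Total: 6 + 2 + 0 = 8 states
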